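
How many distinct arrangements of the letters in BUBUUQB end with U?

60

With the last slot taken by U, it remains to arrange the other 6 letters (BBUUQB).
Those 6 letters have B appearing 3 times and U appearing twice, giving (6)!/(3!·2!) = 60.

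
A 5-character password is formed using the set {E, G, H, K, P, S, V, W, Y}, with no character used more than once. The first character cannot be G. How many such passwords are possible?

13440

The first character has 9−1 = 8 choices (anything except G).
The remaining 4 characters are filled from the other 8 symbols without repetition: 8 × 7 × 6 × 5 = 1680.
Total: 8 × 1680 = 13440.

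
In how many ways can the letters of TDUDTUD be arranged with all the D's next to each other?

30

Treat the 3 copies of D as a single block. The multiset to arrange is then {DDD, T, T, U, U}, 5 items in all.
That gives (5)!/(2!·2!) = 30 arrangements.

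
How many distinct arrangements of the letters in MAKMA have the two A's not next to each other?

18

Total arrangements of MAKMA: 5!/(2!·2!) = 30.
Arrangements with the A's together: treat AA as one letter, giving (4)!/(2!) = 12.
Hence 30 − 12 = 18.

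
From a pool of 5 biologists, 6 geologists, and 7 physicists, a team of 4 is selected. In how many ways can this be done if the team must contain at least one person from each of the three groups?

Unrestricted: C(18,4) = 3060 ways to pick any 4 of the 18.
Selections missing a whole group: no biologists → C(13,4) = 715; no geologists → C(12,4) = 495; no physicists → C(11,4) = 330.
Add back selections omitting two groups (i.e. drawn from a single group): C(5,4) + C(6,4) + C(7,4) = 55.
By inclusion–exclusion: 3060 − 1540 + 55 = 1575.

1575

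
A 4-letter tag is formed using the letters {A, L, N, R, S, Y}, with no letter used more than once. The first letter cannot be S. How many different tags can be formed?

The first letter has 6−1 = 5 choices (anything except S).
The remaining 3 letters are filled from the other 5 symbols without repetition: 5 × 4 × 3 = 60.
Total: 5 × 60 = 300.

300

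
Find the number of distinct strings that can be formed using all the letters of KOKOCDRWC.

45360

KOKOCDRWC has 9 letters with C appearing twice, K appearing twice, and O appearing twice.
So there are 9! / (2!·2!·2!) = 45360 distinguishable arrangements.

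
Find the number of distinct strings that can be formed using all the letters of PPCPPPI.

42

The 7 letters of PPCPPPI have repeats: P appearing 5 times.
Dividing 7! = 5040 by 5! = 120 for the repeated letters gives 42.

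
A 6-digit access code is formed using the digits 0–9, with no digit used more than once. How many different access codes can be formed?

151200

With no repetition, fill the 6 digits in order: 10 choices, then 9, down to 5.
10 × 9 × 8 × 7 × 6 × 5 = 151200.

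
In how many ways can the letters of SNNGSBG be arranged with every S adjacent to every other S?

180

Treat the 2 copies of S as a single block. The multiset to arrange is then {SS, B, G, G, N, N}, 6 items in all.
That gives (6)!/(2!·2!) = 180 arrangements.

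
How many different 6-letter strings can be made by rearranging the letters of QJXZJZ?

QJXZJZ has 6 letters with J appearing twice and Z appearing twice.
Dividing 6! = 720 by 2!·2! = 4 for the repeated letters gives 180.

180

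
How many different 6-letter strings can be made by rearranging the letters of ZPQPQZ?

Letter multiplicities in ZPQPQZ: P×2, Q×2, Z×2.
So there are 6! / (2!·2!·2!) = 90 distinguishable arrangements.

90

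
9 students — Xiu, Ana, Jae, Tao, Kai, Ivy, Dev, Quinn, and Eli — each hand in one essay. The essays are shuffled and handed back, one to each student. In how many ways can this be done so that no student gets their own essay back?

Count assignments avoiding every fixed point. For any j of the 9 students fixed to their own essay, the other 9−j can be arranged in (9−j)! ways.
By inclusion–exclusion this is Σ_{j=0}^{9} (−1)^j C(9,j)·(9−j)!.
Computing: 362880 − 362880 + 181440 − 60480 + 15120 − 3024 + 504 − 72 + 9 − 1 = 133496.

133496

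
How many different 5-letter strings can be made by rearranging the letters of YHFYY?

20

YHFYY has 5 letters with Y appearing 3 times.
So there are 5! / (3!) = 20 distinguishable arrangements.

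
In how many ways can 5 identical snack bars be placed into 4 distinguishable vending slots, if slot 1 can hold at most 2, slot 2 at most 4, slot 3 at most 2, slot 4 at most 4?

By stars and bars, unrestricted non-negative solutions to x_1+…+x_4 = 5 number C(5+3,3) = 56.
Subtract solutions that violate a single cap (substitute x_i' = x_i − (cap_i+1)): x_1 ≥ 3 gives C(5,3) = 10; x_2 ≥ 5 gives C(3,3) = 1; x_3 ≥ 3 gives C(5,3) = 10; x_4 ≥ 5 gives C(3,3) = 1. Together 22.
No two caps can be exceeded simultaneously, so the pair terms are all 0.
By inclusion–exclusion the count is 56 − 22 + 0 = 34.

34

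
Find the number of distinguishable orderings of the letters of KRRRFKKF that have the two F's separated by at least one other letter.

There are 8!/(3!·3!·2!) = 560 arrangements of KRRRFKKF in total.
Arrangements with the F's together: treat FF as one letter, giving (7)!/(3!·3!) = 140.
Subtracting, 560 − 140 = 420 arrangements keep the F's apart.

420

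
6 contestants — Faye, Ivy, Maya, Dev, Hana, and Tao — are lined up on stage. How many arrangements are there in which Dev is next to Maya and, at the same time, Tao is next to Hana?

96

Treat {Dev,Maya} as one block (2 orders) and {Tao,Hana} as another (2 orders).
That leaves 4 units to arrange: 2 × 2 × 4! = 4 × 24 = 96.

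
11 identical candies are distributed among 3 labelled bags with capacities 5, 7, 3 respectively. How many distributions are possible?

14

By stars and bars, unrestricted non-negative solutions to x_1+…+x_3 = 11 number C(11+2,2) = 78.
Subtract solutions that violate a single cap (substitute x_i' = x_i − (cap_i+1)): x_1 ≥ 6 gives C(7,2) = 21; x_2 ≥ 8 gives C(5,2) = 10; x_3 ≥ 4 gives C(9,2) = 36. Together 67.
Add back pairs where two caps are both exceeded: 0 + 3 + 0 = 3.
By inclusion–exclusion the count is 78 − 67 + 3 = 14.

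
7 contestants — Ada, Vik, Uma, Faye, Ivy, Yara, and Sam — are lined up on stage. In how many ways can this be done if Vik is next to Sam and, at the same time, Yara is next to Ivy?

480

Treat {Vik,Sam} as one block (2 orders) and {Yara,Ivy} as another (2 orders).
That leaves 5 units to arrange: 2 × 2 × 5! = 4 × 120 = 480.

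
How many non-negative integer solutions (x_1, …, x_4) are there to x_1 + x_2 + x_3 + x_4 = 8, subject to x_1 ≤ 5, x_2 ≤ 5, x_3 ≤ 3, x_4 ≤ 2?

58

By stars and bars, unrestricted non-negative solutions to x_1+…+x_4 = 8 number C(8+3,3) = 165.
Subtract solutions that violate a single cap (substitute x_i' = x_i − (cap_i+1)): x_1 ≥ 6 gives C(5,3) = 10; x_2 ≥ 6 gives C(5,3) = 10; x_3 ≥ 4 gives C(7,3) = 35; x_4 ≥ 3 gives C(8,3) = 56. Together 111.
Add back pairs where two caps are both exceeded: 0 + 0 + 0 + 0 + 0 + 4 = 4.
By inclusion–exclusion the count is 165 − 111 + 4 = 58.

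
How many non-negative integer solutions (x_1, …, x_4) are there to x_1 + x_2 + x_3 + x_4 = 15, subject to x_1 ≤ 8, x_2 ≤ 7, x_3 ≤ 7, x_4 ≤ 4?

230

Ignoring the caps, the number of non-negative solutions to x_1+…+x_4 = 15 is C(18,3) = 816.
Subtract solutions that violate a single cap (substitute x_i' = x_i − (cap_i+1)): x_1 ≥ 9 gives C(9,3) = 84; x_2 ≥ 8 gives C(10,3) = 120; x_3 ≥ 8 gives C(10,3) = 120; x_4 ≥ 5 gives C(13,3) = 286. Together 610.
Add back pairs where two caps are both exceeded: 0 + 0 + 4 + 0 + 10 + 10 = 24.
By inclusion–exclusion the count is 816 − 610 + 24 = 230.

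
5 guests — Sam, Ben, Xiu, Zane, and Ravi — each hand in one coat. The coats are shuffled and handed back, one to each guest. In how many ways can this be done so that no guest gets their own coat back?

44

Count assignments avoiding every fixed point. For any j of the 5 guests fixed to their own coat, the other 5−j can be arranged in (5−j)! ways.
By inclusion–exclusion this is Σ_{j=0}^{5} (−1)^j C(5,j)·(5−j)!.
Computing: 120 − 120 + 60 − 20 + 5 − 1 = 44.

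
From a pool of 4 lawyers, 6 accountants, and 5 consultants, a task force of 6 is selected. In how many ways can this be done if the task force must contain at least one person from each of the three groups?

With no constraint there are C(15,6) = 5005 possible selections.
Subtract selections that omit an entire group: no lawyers → C(11,6) = 462; no accountants → C(9,6) = 84; no consultants → C(10,6) = 210.
Add back selections omitting two groups (i.e. drawn from a single group): C(4,6) + C(6,6) + C(5,6) = 1.
By inclusion–exclusion: 5005 − 756 + 1 = 4250.

4250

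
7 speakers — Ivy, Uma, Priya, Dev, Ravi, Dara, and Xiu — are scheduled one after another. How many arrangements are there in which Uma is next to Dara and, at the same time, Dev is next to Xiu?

Treat {Uma,Dara} as one block (2 orders) and {Dev,Xiu} as another (2 orders).
That leaves 5 units to arrange: 2 × 2 × 5! = 4 × 120 = 480.

480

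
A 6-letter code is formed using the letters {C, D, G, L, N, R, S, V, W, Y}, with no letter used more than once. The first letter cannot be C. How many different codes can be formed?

The first letter has 10−1 = 9 choices (anything except C).
The remaining 5 letters are filled from the other 9 symbols without repetition: 9 × 8 × 7 × 6 × 5 = 15120.
Total: 9 × 15120 = 136080.

136080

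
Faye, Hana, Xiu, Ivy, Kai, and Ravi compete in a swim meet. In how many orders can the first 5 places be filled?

This is an ordered selection of 5 from 6: P(6,5).
That gives 6 × 5 × 4 × 3 × 2 = 720.

720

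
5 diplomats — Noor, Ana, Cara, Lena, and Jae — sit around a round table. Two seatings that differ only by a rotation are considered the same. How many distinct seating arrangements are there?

24

Fix one person's seat to break rotational symmetry; the remaining 4 people can be arranged in (4)! = 24 ways.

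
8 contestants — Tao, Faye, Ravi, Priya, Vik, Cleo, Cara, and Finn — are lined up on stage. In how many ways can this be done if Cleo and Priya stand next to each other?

Place the 6 others and the Cleo-Priya pair as 7 objects in a line; the pair has 2 internal arrangements.
That gives 2 × 7! = 2 × 5040 = 10080.

10080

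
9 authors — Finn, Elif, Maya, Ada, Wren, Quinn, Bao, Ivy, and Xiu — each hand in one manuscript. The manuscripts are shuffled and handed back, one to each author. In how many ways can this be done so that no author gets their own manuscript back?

Let Aᵢ be the assignments in which author i gets their own manuscript. We want the size of the complement of A₁∪…∪A_9.
By inclusion–exclusion this is Σ_{j=0}^{9} (−1)^j C(9,j)·(9−j)!.
Computing: 362880 − 362880 + 181440 − 60480 + 15120 − 3024 + 504 − 72 + 9 − 1 = 133496.

133496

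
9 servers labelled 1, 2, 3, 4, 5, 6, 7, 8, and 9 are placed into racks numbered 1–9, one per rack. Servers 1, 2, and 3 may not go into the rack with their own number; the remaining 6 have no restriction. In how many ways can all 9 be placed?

Let Aᵢ (for i ∈ {1, 2, 3}) be the placements that put server i in its forbidden rack. Any j of these fix j positions, leaving (9−j)! ways to fill the rest, and there are C(3,j) ways to pick which j.
By inclusion–exclusion, the number of valid placements is Σ_{j=0}^{3} (−1)^j C(3,j)·(9−j)!.
Computing: 362880 − 120960 + 15120 − 720 = 256320.

256320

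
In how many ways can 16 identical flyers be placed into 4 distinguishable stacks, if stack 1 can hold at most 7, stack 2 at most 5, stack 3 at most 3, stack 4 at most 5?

Ignoring the caps, the number of non-negative solutions to x_1+…+x_4 = 16 is C(19,3) = 969.
Subtract solutions that violate a single cap (substitute x_i' = x_i − (cap_i+1)): x_1 ≥ 8 gives C(11,3) = 165; x_2 ≥ 6 gives C(13,3) = 286; x_3 ≥ 4 gives C(15,3) = 455; x_4 ≥ 6 gives C(13,3) = 286. Together 1192.
Add back pairs where two caps are both exceeded: 10 + 35 + 10 + 84 + 35 + 84 = 258.
Subtract triples: 0 + 0 + 0 + 1 = 1.
By inclusion–exclusion the count is 969 − 1192 + 258 − 1 = 34.

34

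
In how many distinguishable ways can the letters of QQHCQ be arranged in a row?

QQHCQ has 5 letters with Q appearing 3 times.
The number of distinct arrangements is 5!/(3!) = 120/6 = 20.

20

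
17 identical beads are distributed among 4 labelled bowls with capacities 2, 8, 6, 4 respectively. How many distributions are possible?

19

By stars and bars, unrestricted non-negative solutions to x_1+…+x_4 = 17 number C(17+3,3) = 1140.
Subtract solutions that violate a single cap (substitute x_i' = x_i − (cap_i+1)): x_1 ≥ 3 gives C(17,3) = 680; x_2 ≥ 9 gives C(11,3) = 165; x_3 ≥ 7 gives C(13,3) = 286; x_4 ≥ 5 gives C(15,3) = 455. Together 1586.
Add back pairs where two caps are both exceeded: 56 + 120 + 220 + 4 + 20 + 56 = 476.
Subtract triples: 0 + 1 + 10 + 0 = 11.
By inclusion–exclusion the count is 1140 − 1586 + 476 − 11 = 19.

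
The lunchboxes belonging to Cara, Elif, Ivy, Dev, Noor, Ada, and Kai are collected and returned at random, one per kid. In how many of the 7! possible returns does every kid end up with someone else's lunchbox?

This is the derangement count D_7: permutations of 7 items with no fixed point.
By inclusion–exclusion this is Σ_{j=0}^{7} (−1)^j C(7,j)·(7−j)!.
Computing: 5040 − 5040 + 2520 − 840 + 210 − 42 + 7 − 1 = 1854.

1854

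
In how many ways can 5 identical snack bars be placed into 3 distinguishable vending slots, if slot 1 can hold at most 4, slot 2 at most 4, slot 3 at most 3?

Ignoring the caps, the number of non-negative solutions to x_1+…+x_3 = 5 is C(7,2) = 21.
Subtract solutions that violate a single cap (substitute x_i' = x_i − (cap_i+1)): x_1 ≥ 5 gives C(2,2) = 1; x_2 ≥ 5 gives C(2,2) = 1; x_3 ≥ 4 gives C(3,2) = 3. Together 5.
No two caps can be exceeded simultaneously, so the pair terms are all 0.
By inclusion–exclusion the count is 21 − 5 + 0 = 16.

16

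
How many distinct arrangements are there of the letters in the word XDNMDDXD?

840

XDNMDDXD has 8 letters with D appearing 4 times and X appearing twice.
Dividing 8! = 40320 by 4!·2! = 48 for the repeated letters gives 840.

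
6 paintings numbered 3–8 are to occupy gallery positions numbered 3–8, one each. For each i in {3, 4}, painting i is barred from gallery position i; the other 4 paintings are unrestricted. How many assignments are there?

Let Aᵢ (for i ∈ {3, 4}) be the placements that put painting i in its forbidden gallery position. Any j of these fix j positions, leaving (6−j)! ways to fill the rest, and there are C(2,j) ways to pick which j.
By inclusion–exclusion, the number of valid placements is Σ_{j=0}^{2} (−1)^j C(2,j)·(6−j)!.
Computing: 720 − 240 + 24 = 504.

504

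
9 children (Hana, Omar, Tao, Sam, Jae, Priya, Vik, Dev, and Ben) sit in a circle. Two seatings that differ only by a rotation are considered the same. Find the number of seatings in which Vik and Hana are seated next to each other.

Glue Vik and Hana into a block (2 internal orders). Seating 8 units around a circle gives (7)! arrangements.
So 2 × (7)! = 2 × 5040 = 10080.

10080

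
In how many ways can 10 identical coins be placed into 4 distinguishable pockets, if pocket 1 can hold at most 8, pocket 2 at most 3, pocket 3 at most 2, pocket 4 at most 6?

79

By stars and bars, unrestricted non-negative solutions to x_1+…+x_4 = 10 number C(10+3,3) = 286.
Subtract solutions that violate a single cap (substitute x_i' = x_i − (cap_i+1)): x_1 ≥ 9 gives C(4,3) = 4; x_2 ≥ 4 gives C(9,3) = 84; x_3 ≥ 3 gives C(10,3) = 120; x_4 ≥ 7 gives C(6,3) = 20. Together 228.
Add back pairs where two caps are both exceeded: 0 + 0 + 0 + 20 + 0 + 1 = 21.
By inclusion–exclusion the count is 286 − 228 + 21 = 79.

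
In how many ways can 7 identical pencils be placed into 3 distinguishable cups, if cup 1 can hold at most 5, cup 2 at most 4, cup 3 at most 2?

12

Without the upper bounds there are C(9,2) = 36 ways to split 7 among 3 cups.
Subtract solutions that violate a single cap (substitute x_i' = x_i − (cap_i+1)): x_1 ≥ 6 gives C(3,2) = 3; x_2 ≥ 5 gives C(4,2) = 6; x_3 ≥ 3 gives C(6,2) = 15. Together 24.
No two caps can be exceeded simultaneously, so the pair terms are all 0.
By inclusion–exclusion the count is 36 − 24 + 0 = 12.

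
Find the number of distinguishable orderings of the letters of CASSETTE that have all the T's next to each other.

Treat the 2 copies of T as a single block. The multiset to arrange is then {TT, A, C, E, E, S, S}, 7 items in all.
That gives (7)!/(2!·2!) = 1260 arrangements.

1260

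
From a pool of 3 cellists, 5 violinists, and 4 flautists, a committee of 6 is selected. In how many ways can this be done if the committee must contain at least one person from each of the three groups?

805

Total 6-person selections from all 12: C(12,6) = 924.
Subtract selections that omit an entire group: no cellists → C(9,6) = 84; no violinists → C(7,6) = 7; no flautists → C(8,6) = 28.
Add back selections omitting two groups (i.e. drawn from a single group): C(3,6) + C(5,6) + C(4,6) = 0.
By inclusion–exclusion: 924 − 119 + 0 = 805.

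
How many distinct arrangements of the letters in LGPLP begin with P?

With the first slot taken by P, it remains to arrange the other 4 letters (LGLP).
Those 4 letters have L appearing twice, giving (4)!/(2!) = 12.

12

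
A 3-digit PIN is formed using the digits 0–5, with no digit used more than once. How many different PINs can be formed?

120

This is a permutation of 3 out of 6: P(6,3) = 6!/3!.
6 × 5 × 4 = 120.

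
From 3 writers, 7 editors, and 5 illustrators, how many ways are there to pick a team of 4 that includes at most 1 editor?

Split by how many editors are chosen (0 through 1).
Sum: C(7,0)·C(8,4) + C(7,1)·C(8,3) = 70 + 392 = 462.

462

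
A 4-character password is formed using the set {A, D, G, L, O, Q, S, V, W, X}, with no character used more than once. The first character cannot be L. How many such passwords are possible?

The first character has 10−1 = 9 choices (anything except L).
The remaining 3 characters are filled from the other 9 symbols without repetition: 9 × 8 × 7 = 504.
Total: 9 × 504 = 4536.

4536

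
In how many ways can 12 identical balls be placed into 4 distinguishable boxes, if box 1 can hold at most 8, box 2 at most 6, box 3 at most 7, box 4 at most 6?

288

Ignoring the caps, the number of non-negative solutions to x_1+…+x_4 = 12 is C(15,3) = 455.
Subtract solutions that violate a single cap (substitute x_i' = x_i − (cap_i+1)): x_1 ≥ 9 gives C(6,3) = 20; x_2 ≥ 7 gives C(8,3) = 56; x_3 ≥ 8 gives C(7,3) = 35; x_4 ≥ 7 gives C(8,3) = 56. Together 167.
No two caps can be exceeded simultaneously, so the pair terms are all 0.
By inclusion–exclusion the count is 455 − 167 + 0 = 288.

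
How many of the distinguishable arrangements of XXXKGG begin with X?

With the first slot taken by X, it remains to arrange the other 5 letters (XXKGG).
Those 5 letters have G appearing twice and X appearing twice, giving (5)!/(2!·2!) = 30.

30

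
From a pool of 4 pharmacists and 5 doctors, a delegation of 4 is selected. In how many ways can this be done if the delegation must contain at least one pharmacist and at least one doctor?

120

With no constraint there are C(9,4) = 126 possible selections.
Subtract selections that omit an entire group: no pharmacists → C(5,4) = 5; no doctors → C(4,4) = 1.
Both groups omitted at once is impossible, so 126 − 6 = 120.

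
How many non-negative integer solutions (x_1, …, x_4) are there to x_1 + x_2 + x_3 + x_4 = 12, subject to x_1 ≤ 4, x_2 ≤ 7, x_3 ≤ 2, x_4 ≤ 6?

74

By stars and bars, unrestricted non-negative solutions to x_1+…+x_4 = 12 number C(12+3,3) = 455.
Subtract solutions that violate a single cap (substitute x_i' = x_i − (cap_i+1)): x_1 ≥ 5 gives C(10,3) = 120; x_2 ≥ 8 gives C(7,3) = 35; x_3 ≥ 3 gives C(12,3) = 220; x_4 ≥ 7 gives C(8,3) = 56. Together 431.
Add back pairs where two caps are both exceeded: 0 + 35 + 1 + 4 + 0 + 10 = 50.
By inclusion–exclusion the count is 455 − 431 + 50 = 74.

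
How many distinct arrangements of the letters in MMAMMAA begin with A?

Fix A in the first position and arrange the remaining 6 letters.
Those 6 letters have A appearing twice and M appearing 4 times, giving (6)!/(4!·2!) = 15.

15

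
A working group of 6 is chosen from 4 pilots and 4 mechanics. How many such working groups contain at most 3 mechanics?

22

Split by how many mechanics are chosen (0 through 3).
Sum: C(4,0)·C(4,6) + C(4,1)·C(4,5) + C(4,2)·C(4,4) + C(4,3)·C(4,3) = 0 + 0 + 6 + 16 = 22.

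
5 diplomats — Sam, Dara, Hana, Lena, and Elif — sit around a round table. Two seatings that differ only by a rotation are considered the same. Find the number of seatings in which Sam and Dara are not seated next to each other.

12

Without the restriction there are (4)! = 24 seatings.
Seatings with Sam beside Dara: treat them as a block with 2 internal orders, giving 2 × (3)! = 12.
Subtracting, 24 − 12 = 12.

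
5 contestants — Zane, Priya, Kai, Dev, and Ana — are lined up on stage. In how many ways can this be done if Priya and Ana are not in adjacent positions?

There are 5! = 120 arrangements in all. If Priya and Ana are adjacent, merging them into one block gives 2·(4)! = 48 arrangements.
So 120 − 48 = 72 arrangements keep them apart.

72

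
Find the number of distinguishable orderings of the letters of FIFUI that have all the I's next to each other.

12

Treat the 2 copies of I as a single block. The multiset to arrange is then {II, F, F, U}, 4 items in all.
That gives (4)!/(2!) = 12 arrangements.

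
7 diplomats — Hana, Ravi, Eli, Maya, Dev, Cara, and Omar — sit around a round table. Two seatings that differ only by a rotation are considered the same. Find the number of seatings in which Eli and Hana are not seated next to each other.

480

Without the restriction there are (6)! = 720 seatings.
Seatings with Eli beside Hana: treat them as a block with 2 internal orders, giving 2 × (5)! = 240.
Subtracting, 720 − 240 = 480.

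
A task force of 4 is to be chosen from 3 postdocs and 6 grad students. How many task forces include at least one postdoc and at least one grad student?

Total 4-person selections from all 9: C(9,4) = 126.
Selections missing a whole group: no postdocs → C(6,4) = 15; no grad students → C(3,4) = 0.
Both groups omitted at once is impossible, so 126 − 15 = 111.

111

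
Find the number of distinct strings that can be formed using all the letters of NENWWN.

60

Letter multiplicities in NENWWN: E×1, N×3, W×2.
Dividing 6! = 720 by 3!·2! = 12 for the repeated letters gives 60.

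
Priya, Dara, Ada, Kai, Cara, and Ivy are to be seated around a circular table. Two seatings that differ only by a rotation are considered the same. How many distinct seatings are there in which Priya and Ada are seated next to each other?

48

Treat {Priya, Ada} as one unit (2 internal orders) and seat the resulting 5 units around the table: (4)! circular arrangements.
So 2 × (4)! = 2 × 24 = 48.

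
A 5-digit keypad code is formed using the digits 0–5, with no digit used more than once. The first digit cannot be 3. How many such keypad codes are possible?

600

The first digit has 6−1 = 5 choices (anything except 3).
The remaining 4 digits are filled from the other 5 symbols without repetition: 5 × 4 × 3 × 2 = 120.
Total: 5 × 120 = 600.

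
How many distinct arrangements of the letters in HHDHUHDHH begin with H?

With the first slot taken by H, it remains to arrange the other 8 letters (HDHUHDHH).
Those 8 letters have D appearing twice and H appearing 5 times, giving (8)!/(5!·2!) = 168.

168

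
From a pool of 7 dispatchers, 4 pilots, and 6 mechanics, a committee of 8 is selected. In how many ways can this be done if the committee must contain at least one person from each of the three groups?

22813

With no constraint there are C(17,8) = 24310 possible selections.
Subtract selections that omit an entire group: no dispatchers → C(10,8) = 45; no pilots → C(13,8) = 1287; no mechanics → C(11,8) = 165.
Add back selections omitting two groups (i.e. drawn from a single group): C(7,8) + C(4,8) + C(6,8) = 0.
By inclusion–exclusion: 24310 − 1497 + 0 = 22813.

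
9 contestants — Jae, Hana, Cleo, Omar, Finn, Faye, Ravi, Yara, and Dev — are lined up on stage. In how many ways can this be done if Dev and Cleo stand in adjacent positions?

Glue Dev and Cleo into one block (2 internal orders), leaving 8 units to arrange in a row.
That gives 2 × 8! = 2 × 40320 = 80640.

80640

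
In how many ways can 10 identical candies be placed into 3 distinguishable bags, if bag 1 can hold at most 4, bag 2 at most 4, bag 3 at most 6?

By stars and bars, unrestricted non-negative solutions to x_1+…+x_3 = 10 number C(10+2,2) = 66.
Subtract solutions that violate a single cap (substitute x_i' = x_i − (cap_i+1)): x_1 ≥ 5 gives C(7,2) = 21; x_2 ≥ 5 gives C(7,2) = 21; x_3 ≥ 7 gives C(5,2) = 10. Together 52.
Add back pairs where two caps are both exceeded: 1 + 0 + 0 = 1.
By inclusion–exclusion the count is 66 − 52 + 1 = 15.

15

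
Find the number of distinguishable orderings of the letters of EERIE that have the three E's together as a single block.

Treat the 3 copies of E as a single block. The multiset to arrange is then {EEE, I, R}, 3 items in all.
All 3 items are distinct, so there are (3)! = 6 arrangements.

6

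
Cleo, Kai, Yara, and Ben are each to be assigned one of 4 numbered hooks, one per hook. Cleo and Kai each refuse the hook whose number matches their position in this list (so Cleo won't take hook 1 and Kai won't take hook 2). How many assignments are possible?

14

Let Aᵢ (for i ∈ {1, 2}) be the placements that put person i in their forbidden hook. Any j of these fix j positions, leaving (4−j)! ways to fill the rest, and there are C(2,j) ways to pick which j.
By inclusion–exclusion, the number of valid placements is Σ_{j=0}^{2} (−1)^j C(2,j)·(4−j)!.
Computing: 24 − 12 + 2 = 14.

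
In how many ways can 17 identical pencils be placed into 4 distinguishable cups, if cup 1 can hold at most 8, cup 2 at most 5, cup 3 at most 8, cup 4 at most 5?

178

Without the upper bounds there are C(20,3) = 1140 ways to split 17 among 4 cups.
Subtract solutions that violate a single cap (substitute x_i' = x_i − (cap_i+1)): x_1 ≥ 9 gives C(11,3) = 165; x_2 ≥ 6 gives C(14,3) = 364; x_3 ≥ 9 gives C(11,3) = 165; x_4 ≥ 6 gives C(14,3) = 364. Together 1058.
Add back pairs where two caps are both exceeded: 10 + 0 + 10 + 10 + 56 + 10 = 96.
By inclusion–exclusion the count is 1140 − 1058 + 96 = 178.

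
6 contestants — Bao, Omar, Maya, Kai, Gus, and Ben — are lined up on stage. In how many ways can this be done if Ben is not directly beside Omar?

There are 6! = 720 arrangements in all. If Ben and Omar are adjacent, merging them into one block gives 2·(5)! = 240 arrangements.
Complementary counting: 720 − 240 = 480.

480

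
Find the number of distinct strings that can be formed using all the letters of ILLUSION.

Letter multiplicities in ILLUSION: I×2, L×2, N×1, O×1, S×1, U×1.
Dividing 8! = 40320 by 2!·2! = 4 for the repeated letters gives 10080.

10080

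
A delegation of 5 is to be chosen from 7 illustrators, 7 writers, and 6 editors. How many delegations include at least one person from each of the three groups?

10976

Total 5-person selections from all 20: C(20,5) = 15504.
Selections missing a whole group: no illustrators → C(13,5) = 1287; no writers → C(13,5) = 1287; no editors → C(14,5) = 2002.
Add back selections omitting two groups (i.e. drawn from a single group): C(7,5) + C(7,5) + C(6,5) = 48.
By inclusion–exclusion: 15504 − 4576 + 48 = 10976.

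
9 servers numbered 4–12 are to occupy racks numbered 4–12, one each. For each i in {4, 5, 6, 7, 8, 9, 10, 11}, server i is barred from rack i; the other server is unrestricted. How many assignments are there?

Let Aᵢ (for 4 ≤ i ≤ 11) be the placements that put server i in its forbidden rack. Any j of these fix j positions, leaving (9−j)! ways to fill the rest, and there are C(8,j) ways to pick which j.
By inclusion–exclusion, the number of valid placements is Σ_{j=0}^{8} (−1)^j C(8,j)·(9−j)!.
Computing: 362880 − 322560 + 141120 − 40320 + 8400 − 1344 + 168 − 16 + 1 = 148329.

148329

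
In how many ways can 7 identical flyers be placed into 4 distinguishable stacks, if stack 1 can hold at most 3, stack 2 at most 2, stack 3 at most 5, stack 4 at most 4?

52

Ignoring the caps, the number of non-negative solutions to x_1+…+x_4 = 7 is C(10,3) = 120.
Subtract solutions that violate a single cap (substitute x_i' = x_i − (cap_i+1)): x_1 ≥ 4 gives C(6,3) = 20; x_2 ≥ 3 gives C(7,3) = 35; x_3 ≥ 6 gives C(4,3) = 4; x_4 ≥ 5 gives C(5,3) = 10. Together 69.
Add back pairs where two caps are both exceeded: 1 + 0 + 0 + 0 + 0 + 0 = 1.
By inclusion–exclusion the count is 120 − 69 + 1 = 52.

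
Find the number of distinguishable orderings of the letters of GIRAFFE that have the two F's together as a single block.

Treat the 2 copies of F as a single block. The multiset to arrange is then {FF, A, E, G, I, R}, 6 items in all.
All 6 items are distinct, so there are (6)! = 720 arrangements.

720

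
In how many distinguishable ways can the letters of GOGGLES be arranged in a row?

Letter multiplicities in GOGGLES: E×1, G×3, L×1, O×1, S×1.
So there are 7! / (3!) = 840 distinguishable arrangements.

840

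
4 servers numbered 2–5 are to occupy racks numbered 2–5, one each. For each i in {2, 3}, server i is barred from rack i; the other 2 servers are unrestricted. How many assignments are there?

Let Aᵢ (for i ∈ {2, 3}) be the placements that put server i in its forbidden rack. Any j of these fix j positions, leaving (4−j)! ways to fill the rest, and there are C(2,j) ways to pick which j.
By inclusion–exclusion, the number of valid placements is Σ_{j=0}^{2} (−1)^j C(2,j)·(4−j)!.
Computing: 24 − 12 + 2 = 14.

14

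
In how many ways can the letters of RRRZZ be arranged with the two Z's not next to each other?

6

Total arrangements of RRRZZ: 5!/(3!·2!) = 10.
Arrangements with the Z's together: treat ZZ as one letter, giving (4)!/(3!) = 4.
Hence 10 − 4 = 6.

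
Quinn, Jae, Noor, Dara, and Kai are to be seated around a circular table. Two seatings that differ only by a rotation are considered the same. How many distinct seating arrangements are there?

Seat Quinn anywhere (absorbing the rotational symmetry), then permute the other 4: (4)! = 24.

24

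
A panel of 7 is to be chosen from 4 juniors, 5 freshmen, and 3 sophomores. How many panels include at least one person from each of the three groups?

747

With no constraint there are C(12,7) = 792 possible selections.
Selections missing a whole group: no juniors → C(8,7) = 8; no freshmen → C(7,7) = 1; no sophomores → C(9,7) = 36.
Add back selections omitting two groups (i.e. drawn from a single group): C(4,7) + C(5,7) + C(3,7) = 0.
By inclusion–exclusion: 792 − 45 + 0 = 747.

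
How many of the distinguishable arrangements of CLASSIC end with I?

180

Fix I in the last position and arrange the remaining 6 letters.
Those 6 letters have C appearing twice and S appearing twice, giving (6)!/(2!·2!) = 180.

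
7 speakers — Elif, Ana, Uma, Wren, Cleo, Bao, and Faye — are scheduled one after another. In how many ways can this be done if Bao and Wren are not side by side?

Of the 7! = 5040 arrangements, those with Bao and Wren adjacent number 2 × 6! = 1440 (treat the pair as a block with 2 internal orders).
So 5040 − 1440 = 3600 arrangements keep them apart.

3600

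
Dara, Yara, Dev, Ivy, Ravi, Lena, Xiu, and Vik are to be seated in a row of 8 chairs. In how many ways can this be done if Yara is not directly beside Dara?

There are 8! = 40320 arrangements in all. If Yara and Dara are adjacent, merging them into one block gives 2·(7)! = 10080 arrangements.
Complementary counting: 40320 − 10080 = 30240.

30240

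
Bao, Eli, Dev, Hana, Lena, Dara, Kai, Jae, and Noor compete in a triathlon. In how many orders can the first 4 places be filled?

This is an ordered selection of 4 from 9: P(9,4).
That gives 9 × 8 × 7 × 6 = 3024.

3024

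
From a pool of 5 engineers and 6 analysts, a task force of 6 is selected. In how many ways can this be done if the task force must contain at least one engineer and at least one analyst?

461

Unrestricted: C(11,6) = 462 ways to pick any 6 of the 11.
Selections missing a whole group: no engineers → C(6,6) = 1; no analysts → C(5,6) = 0.
Both groups omitted at once is impossible, so 462 − 1 = 461.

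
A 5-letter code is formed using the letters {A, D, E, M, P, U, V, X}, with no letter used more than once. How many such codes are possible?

6720

With no repetition, fill the 5 letters in order: 8 choices, then 7, down to 4.
8 × 7 × 6 × 5 × 4 = 6720.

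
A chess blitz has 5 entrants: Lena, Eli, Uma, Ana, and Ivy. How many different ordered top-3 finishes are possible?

60

This is an ordered selection of 3 from 5: P(5,3).
That gives 5 × 4 × 3 = 60.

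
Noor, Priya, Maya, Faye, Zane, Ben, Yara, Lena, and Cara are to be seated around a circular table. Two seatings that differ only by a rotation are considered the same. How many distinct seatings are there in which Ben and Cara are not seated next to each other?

30240

All circular seatings of 9 people number (8)! = 40320.
Seatings with Ben beside Cara: treat them as a block with 2 internal orders, giving 2 × (7)! = 10080.
Subtracting, 40320 − 10080 = 30240.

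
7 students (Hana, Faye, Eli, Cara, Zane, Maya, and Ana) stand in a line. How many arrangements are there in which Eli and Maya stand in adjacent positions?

1440

Place the 5 others and the Eli-Maya pair as 6 objects in a line; the pair has 2 internal arrangements.
So the count is 2·(6)! = 1440.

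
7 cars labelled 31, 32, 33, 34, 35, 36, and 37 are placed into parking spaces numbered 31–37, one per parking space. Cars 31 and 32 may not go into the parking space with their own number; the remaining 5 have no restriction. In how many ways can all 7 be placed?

3720

Let Aᵢ (for i ∈ {31, 32}) be the placements that put car i in its forbidden parking space. Any j of these fix j positions, leaving (7−j)! ways to fill the rest, and there are C(2,j) ways to pick which j.
By inclusion–exclusion, the number of valid placements is Σ_{j=0}^{2} (−1)^j C(2,j)·(7−j)!.
Computing: 5040 − 1440 + 120 = 3720.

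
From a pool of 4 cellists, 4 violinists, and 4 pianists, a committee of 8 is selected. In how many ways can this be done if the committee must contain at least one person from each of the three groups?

Unrestricted: C(12,8) = 495 ways to pick any 8 of the 12.
Selections missing a whole group: no cellists → C(8,8) = 1; no violinists → C(8,8) = 1; no pianists → C(8,8) = 1.
Add back selections omitting two groups (i.e. drawn from a single group): C(4,8) + C(4,8) + C(4,8) = 0.
By inclusion–exclusion: 495 − 3 + 0 = 492.

492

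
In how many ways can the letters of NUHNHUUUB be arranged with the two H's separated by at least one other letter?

There are 9!/(4!·2!·2!) = 3780 arrangements of NUHNHUUUB in total.
If the two H's are adjacent, glue them into one block, leaving 8 items to arrange: (8)!/(4!·2!) = 840 ways.
Subtracting, 3780 − 840 = 2940 arrangements keep the H's apart.

2940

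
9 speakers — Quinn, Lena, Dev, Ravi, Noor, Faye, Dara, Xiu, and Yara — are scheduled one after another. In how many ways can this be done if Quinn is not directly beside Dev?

282240

Of the 9! = 362880 arrangements, those with Quinn and Dev adjacent number 2 × 8! = 80640 (treat the pair as a block with 2 internal orders).
So 362880 − 80640 = 282240 arrangements keep them apart.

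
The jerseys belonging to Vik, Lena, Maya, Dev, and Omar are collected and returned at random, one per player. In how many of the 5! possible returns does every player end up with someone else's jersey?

44

Let Aᵢ be the assignments in which player i gets their old jersey. We want the size of the complement of A₁∪…∪A_5.
By inclusion–exclusion this is Σ_{j=0}^{5} (−1)^j C(5,j)·(5−j)!.
Computing: 120 − 120 + 60 − 20 + 5 − 1 = 44.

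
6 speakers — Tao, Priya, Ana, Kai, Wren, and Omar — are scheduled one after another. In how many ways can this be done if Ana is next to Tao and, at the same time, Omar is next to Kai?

96

Treat {Ana,Tao} as one block (2 orders) and {Omar,Kai} as another (2 orders).
That leaves 4 units to arrange: 2 × 2 × 4! = 4 × 24 = 96.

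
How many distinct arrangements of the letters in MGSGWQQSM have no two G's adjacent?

17640

Total arrangements of MGSGWQQSM: 9!/(2!·2!·2!·2!) = 22680.
Arrangements with the G's together: treat GG as one letter, giving (8)!/(2!·2!·2!) = 5040.
Subtracting, 22680 − 5040 = 17640 arrangements keep the G's apart.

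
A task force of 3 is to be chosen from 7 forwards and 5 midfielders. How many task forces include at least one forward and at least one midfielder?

Unrestricted: C(12,3) = 220 ways to pick any 3 of the 12.
Selections missing a whole group: no forwards → C(5,3) = 10; no midfielders → C(7,3) = 35.
Both groups omitted at once is impossible, so 220 − 45 = 175.

175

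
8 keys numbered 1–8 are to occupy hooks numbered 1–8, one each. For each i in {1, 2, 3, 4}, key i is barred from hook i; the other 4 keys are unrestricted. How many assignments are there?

Let Aᵢ (for 1 ≤ i ≤ 4) be the placements that put key i in its forbidden hook. Any j of these fix j positions, leaving (8−j)! ways to fill the rest, and there are C(4,j) ways to pick which j.
By inclusion–exclusion, the number of valid placements is Σ_{j=0}^{4} (−1)^j C(4,j)·(8−j)!.
Computing: 40320 − 20160 + 4320 − 480 + 24 = 24024.

24024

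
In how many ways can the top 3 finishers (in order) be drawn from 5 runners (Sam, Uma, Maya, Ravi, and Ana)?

There are 5 choices for 1st place, 4 for 2nd, and 3 for 3rd.
That gives 5 × 4 × 3 = 60.

60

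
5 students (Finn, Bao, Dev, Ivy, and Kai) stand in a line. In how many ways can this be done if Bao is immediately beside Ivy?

48

Place the 3 others and the Bao-Ivy pair as 4 objects in a line; the pair has 2 internal arrangements.
That gives 2 × 4! = 2 × 24 = 48.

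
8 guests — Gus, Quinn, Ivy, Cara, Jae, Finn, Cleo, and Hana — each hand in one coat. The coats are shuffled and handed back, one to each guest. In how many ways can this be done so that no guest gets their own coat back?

14833

This is the derangement count D_8: permutations of 8 items with no fixed point.
By inclusion–exclusion this is Σ_{j=0}^{8} (−1)^j C(8,j)·(8−j)!.
Computing: 40320 − 40320 + 20160 − 6720 + 1680 − 336 + 56 − 8 + 1 = 14833.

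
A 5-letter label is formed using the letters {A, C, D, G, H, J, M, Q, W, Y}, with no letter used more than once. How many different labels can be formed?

This is a permutation of 5 out of 10: P(10,5) = 10!/5!.
10 × 9 × 8 × 7 × 6 = 30240.

30240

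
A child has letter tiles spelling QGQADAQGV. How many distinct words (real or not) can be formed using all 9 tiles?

15120

Letter multiplicities in QGQADAQGV: A×2, D×1, G×2, Q×3, V×1.
Dividing 9! = 362880 by 3!·2!·2! = 24 for the repeated letters gives 15120.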